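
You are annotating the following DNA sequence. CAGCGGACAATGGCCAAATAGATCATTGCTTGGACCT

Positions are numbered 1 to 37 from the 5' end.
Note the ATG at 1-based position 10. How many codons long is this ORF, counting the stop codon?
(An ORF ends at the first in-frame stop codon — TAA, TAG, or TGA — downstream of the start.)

4

Codons from position 10: ATG (10–12), GCC (13–15), AAA (16–18), TAG (19–21).
TAG is the first in-frame stop; that's 4 codons including the stop.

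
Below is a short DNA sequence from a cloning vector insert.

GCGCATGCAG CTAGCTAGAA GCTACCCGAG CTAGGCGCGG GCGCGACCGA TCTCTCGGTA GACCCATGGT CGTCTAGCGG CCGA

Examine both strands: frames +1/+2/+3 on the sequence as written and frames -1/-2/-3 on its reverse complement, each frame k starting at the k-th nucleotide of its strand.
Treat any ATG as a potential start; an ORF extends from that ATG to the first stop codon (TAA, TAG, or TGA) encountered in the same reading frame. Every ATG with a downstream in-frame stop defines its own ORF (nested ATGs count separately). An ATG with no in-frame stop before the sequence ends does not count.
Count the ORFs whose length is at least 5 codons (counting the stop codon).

Reverse complement (5'→3'): TCGGCCGCTAGACGACCATGGGTCTACCGAGAGATCGGTCGCGCCCGCGCCTAGCTCGGGTAGCTTCTAGCTAGCTGCATGCGC
Frame +1: GCG CAT GCA GCT AGC TAG AAG CTA CCC GAG CTA GGC GCG GGC GCG ACC GAT CTC TCG GTA GAC CCA TGG TCG TCT AGC GGC CGA — no ATG→stop ORF.
Frame +2: CGC ATG CAG CTA GCT AGA AGC TAC CCG AGC TAG GCG CGG GCG CGA CCG ATC TCT CGG TAG ACC CAT GGT CGT CTA GCG GCC — ATG at 5, stop TAG at 32 → 30 nt.
Frame +3: GCA TGC AGC TAG CTA GAA GCT ACC CGA GCT AGG CGC GGG CGC GAC CGA TCT CTC GGT AGA CCC ATG GTC GTC TAG CGG CCG — ATG at 66, stop TAG at 75 → 12 nt.
Frame -1: TCG GCC GCT AGA CGA CCA TGG GTC TAC CGA GAG ATC GGT CGC GCC CGC GCC TAG CTC GGG TAG CTT CTA GCT AGC TGC ATG CGC — no ATG→stop ORF.
Frame -2: CGG CCG CTA GAC GAC CAT GGG TCT ACC GAG AGA TCG GTC GCG CCC GCG CCT AGC TCG GGT AGC TTC TAG CTA GCT GCA TGC — no ATG→stop ORF.
Frame -3: GGC CGC TAG ACG ACC ATG GGT CTA CCG AGA GAT CGG TCG CGC CCG CGC CTA GCT CGG GTA GCT TCT AGC TAG CTG CAT GCG — ATG at 18, stop TAG at 72 → 57 nt.
ORFs ≥ 5 codons: frame +2 5–34 (10 codons), frame -3 18–74 (19 codons). Count = 2.

2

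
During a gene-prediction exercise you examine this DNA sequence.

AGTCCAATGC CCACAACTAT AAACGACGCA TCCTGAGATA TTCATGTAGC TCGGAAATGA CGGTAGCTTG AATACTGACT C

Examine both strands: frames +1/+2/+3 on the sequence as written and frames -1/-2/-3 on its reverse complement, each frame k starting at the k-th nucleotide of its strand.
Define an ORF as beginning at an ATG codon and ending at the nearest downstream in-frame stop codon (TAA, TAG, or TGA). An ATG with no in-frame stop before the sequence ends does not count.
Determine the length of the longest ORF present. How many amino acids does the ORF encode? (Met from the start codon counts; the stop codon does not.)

9

Reverse complement (5'→3'): GAGTCAGTATTCAAGCTACCGTCATTTCCGAGCTACATGAATATCTCAGGATGCGTCGTTTATAGTTGTGGGCATTGGACT
Frame +1: AGT CCA ATG CCC ACA ACT ATA AAC GAC GCA TCC TGA GAT ATT CAT GTA GCT CGG AAA TGA CGG TAG CTT GAA TAC TGA CTC — ATG at 7, stop TGA at 34 → 30 nt.
Frame +2: GTC CAA TGC CCA CAA CTA TAA ACG ACG CAT CCT GAG ATA TTC ATG TAG CTC GGA AAT GAC GGT AGC TTG AAT ACT GAC — ATG at 44, stop TAG at 47 → 6 nt.
Frame +3: TCC AAT GCC CAC AAC TAT AAA CGA CGC ATC CTG AGA TAT TCA TGT AGC TCG GAA ATG ACG GTA GCT TGA ATA CTG ACT — ATG at 57, stop TGA at 69 → 15 nt.
Frame -1: GAG TCA GTA TTC AAG CTA CCG TCA TTT CCG AGC TAC ATG AAT ATC TCA GGA TGC GTC GTT TAT AGT TGT GGG CAT TGG ACT — no ATG→stop ORF.
Frame -2: AGT CAG TAT TCA AGC TAC CGT CAT TTC CGA GCT ACA TGA ATA TCT CAG GAT GCG TCG TTT ATA GTT GTG GGC ATT GGA — no ATG→stop ORF.
Frame -3: GTC AGT ATT CAA GCT ACC GTC ATT TCC GAG CTA CAT GAA TAT CTC AGG ATG CGT CGT TTA TAG TTG TGG GCA TTG GAC — ATG at 51, stop TAG at 63 → 15 nt.
Longest: frame +1, positions 7–36, 30 nt = 10 codons = 9 aa. → 9 amino acids.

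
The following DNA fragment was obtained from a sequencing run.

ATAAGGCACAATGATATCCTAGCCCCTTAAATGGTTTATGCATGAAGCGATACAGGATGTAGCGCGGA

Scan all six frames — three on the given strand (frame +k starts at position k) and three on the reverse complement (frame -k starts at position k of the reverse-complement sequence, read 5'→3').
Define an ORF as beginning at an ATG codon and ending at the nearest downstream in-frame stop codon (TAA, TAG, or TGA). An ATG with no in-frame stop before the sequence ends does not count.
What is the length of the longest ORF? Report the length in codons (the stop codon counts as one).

7

Reverse complement (5'→3'): TCCGCGCTACATCCTGTATCGCTTCATGCATAAACCATTTAAGGGGCTAGGATATCATTGTGCCTTAT
Frame +1: ATA AGG CAC AAT GAT ATC CTA GCC CCT TAA ATG GTT TAT GCA TGA AGC GAT ACA GGA TGT AGC GCG — ATG at 31, stop TGA at 43 → 15 nt.
Frame +2: TAA GGC ACA ATG ATA TCC TAG CCC CTT AAA TGG TTT ATG CAT GAA GCG ATA CAG GAT GTA GCG CGG — ATG at 11, stop TAG at 20 → 12 nt.
Frame +3: AAG GCA CAA TGA TAT CCT AGC CCC TTA AAT GGT TTA TGC ATG AAG CGA TAC AGG ATG TAG CGC GGA — ATG at 42, stop TAG at 60 → 21 nt; ATG at 57, stop TAG at 60 → 6 nt.
Frame -1: TCC GCG CTA CAT CCT GTA TCG CTT CAT GCA TAA ACC ATT TAA GGG GCT AGG ATA TCA TTG TGC CTT — no ATG→stop ORF.
Frame -2: CCG CGC TAC ATC CTG TAT CGC TTC ATG CAT AAA CCA TTT AAG GGG CTA GGA TAT CAT TGT GCC TTA — no ATG→stop ORF.
Frame -3: CGC GCT ACA TCC TGT ATC GCT TCA TGC ATA AAC CAT TTA AGG GGC TAG GAT ATC ATT GTG CCT TAT — no ATG→stop ORF.
Longest: frame +3, positions 42–62, 21 nt = 7 codons = 6 aa. → 7 codons.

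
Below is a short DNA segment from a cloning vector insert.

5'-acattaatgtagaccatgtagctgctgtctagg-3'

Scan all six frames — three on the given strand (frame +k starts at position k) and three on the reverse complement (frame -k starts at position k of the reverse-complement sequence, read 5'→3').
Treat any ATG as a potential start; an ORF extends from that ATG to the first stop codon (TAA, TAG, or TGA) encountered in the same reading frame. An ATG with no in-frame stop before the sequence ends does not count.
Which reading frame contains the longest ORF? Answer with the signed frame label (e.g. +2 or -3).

+1

Reverse complement (5'→3'): CCTAGACAGCAGCTACATGGTCTACATTAATGT
Frame +1: ACA TTA ATG TAG ACC ATG TAG CTG CTG TCT AGG — ATG at 7, stop TAG at 10 → 6 nt; ATG at 16, stop TAG at 19 → 6 nt.
Frame +2: CAT TAA TGT AGA CCA TGT AGC TGC TGT CTA — no ATG→stop ORF.
Frame +3: ATT AAT GTA GAC CAT GTA GCT GCT GTC TAG — no ATG→stop ORF.
Frame -1: CCT AGA CAG CAG CTA CAT GGT CTA CAT TAA TGT — no ATG→stop ORF.
Frame -2: CTA GAC AGC AGC TAC ATG GTC TAC ATT AAT — no ATG→stop ORF.
Frame -3: TAG ACA GCA GCT ACA TGG TCT ACA TTA ATG — no ATG→stop ORF.
Longest ORF is 6 nt in frame +1 (positions 7–12).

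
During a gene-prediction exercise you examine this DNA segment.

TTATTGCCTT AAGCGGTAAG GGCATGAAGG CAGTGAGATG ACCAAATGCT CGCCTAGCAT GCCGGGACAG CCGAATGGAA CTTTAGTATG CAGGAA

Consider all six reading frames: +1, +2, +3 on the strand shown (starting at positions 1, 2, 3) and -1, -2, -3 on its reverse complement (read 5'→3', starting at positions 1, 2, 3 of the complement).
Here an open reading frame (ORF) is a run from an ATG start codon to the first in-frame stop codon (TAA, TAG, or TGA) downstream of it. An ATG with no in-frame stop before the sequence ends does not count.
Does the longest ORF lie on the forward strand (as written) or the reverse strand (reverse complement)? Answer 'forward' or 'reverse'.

Reverse complement (5'→3'): TTCCTGCATACTAAAGTTCCATTCGGCTGTCCCGGCATGCTAGGCGAGCATTTGGTCATCTCACTGCCTTCATGCCCTTACCGCTTAAGGCAATAA
Frame +1: TTA TTG CCT TAA GCG GTA AGG GCA TGA AGG CAG TGA GAT GAC CAA ATG CTC GCC TAG CAT GCC GGG ACA GCC GAA TGG AAC TTT AGT ATG CAG GAA — ATG at 46, stop TAG at 55 → 12 nt.
Frame +2: TAT TGC CTT AAG CGG TAA GGG CAT GAA GGC AGT GAG ATG ACC AAA TGC TCG CCT AGC ATG CCG GGA CAG CCG AAT GGA ACT TTA GTA TGC AGG — no ATG→stop ORF.
Frame +3: ATT GCC TTA AGC GGT AAG GGC ATG AAG GCA GTG AGA TGA CCA AAT GCT CGC CTA GCA TGC CGG GAC AGC CGA ATG GAA CTT TAG TAT GCA GGA — ATG at 24, stop TGA at 39 → 18 nt; ATG at 75, stop TAG at 84 → 12 nt.
Frame -1: TTC CTG CAT ACT AAA GTT CCA TTC GGC TGT CCC GGC ATG CTA GGC GAG CAT TTG GTC ATC TCA CTG CCT TCA TGC CCT TAC CGC TTA AGG CAA TAA — ATG at 37, stop TAA at 94 → 60 nt.
Frame -2: TCC TGC ATA CTA AAG TTC CAT TCG GCT GTC CCG GCA TGC TAG GCG AGC ATT TGG TCA TCT CAC TGC CTT CAT GCC CTT ACC GCT TAA GGC AAT — no ATG→stop ORF.
Frame -3: CCT GCA TAC TAA AGT TCC ATT CGG CTG TCC CGG CAT GCT AGG CGA GCA TTT GGT CAT CTC ACT GCC TTC ATG CCC TTA CCG CTT AAG GCA ATA — no ATG→stop ORF.
Forward-strand max 18 nt; reverse-strand max 60 nt. The reverse strand has the longer ORF.

reverse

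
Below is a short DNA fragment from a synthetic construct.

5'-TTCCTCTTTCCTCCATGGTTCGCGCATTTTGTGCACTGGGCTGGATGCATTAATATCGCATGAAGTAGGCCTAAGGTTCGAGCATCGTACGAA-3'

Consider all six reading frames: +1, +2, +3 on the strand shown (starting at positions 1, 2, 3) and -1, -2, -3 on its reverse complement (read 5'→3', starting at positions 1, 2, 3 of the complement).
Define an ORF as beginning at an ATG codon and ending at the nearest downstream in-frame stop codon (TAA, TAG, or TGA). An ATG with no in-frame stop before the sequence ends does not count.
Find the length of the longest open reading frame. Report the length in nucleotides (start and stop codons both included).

39

Reverse complement (5'→3'): TTCGTACGATGCTCGAACCTTAGGCCTACTTCATGCGATATTAATGCATCCAGCCCAGTGCACAAAATGCGCGAACCATGGAGGAAAGAGGAA
Frame +1: TTC CTC TTT CCT CCA TGG TTC GCG CAT TTT GTG CAC TGG GCT GGA TGC ATT AAT ATC GCA TGA AGT AGG CCT AAG GTT CGA GCA TCG TAC GAA — no ATG→stop ORF.
Frame +2: TCC TCT TTC CTC CAT GGT TCG CGC ATT TTG TGC ACT GGG CTG GAT GCA TTA ATA TCG CAT GAA GTA GGC CTA AGG TTC GAG CAT CGT ACG — no ATG→stop ORF.
Frame +3: CCT CTT TCC TCC ATG GTT CGC GCA TTT TGT GCA CTG GGC TGG ATG CAT TAA TAT CGC ATG AAG TAG GCC TAA GGT TCG AGC ATC GTA CGA — ATG at 15, stop TAA at 51 → 39 nt; ATG at 45, stop TAA at 51 → 9 nt; ATG at 60, stop TAG at 66 → 9 nt.
Frame -1: TTC GTA CGA TGC TCG AAC CTT AGG CCT ACT TCA TGC GAT ATT AAT GCA TCC AGC CCA GTG CAC AAA ATG CGC GAA CCA TGG AGG AAA GAG GAA — no ATG→stop ORF.
Frame -2: TCG TAC GAT GCT CGA ACC TTA GGC CTA CTT CAT GCG ATA TTA ATG CAT CCA GCC CAG TGC ACA AAA TGC GCG AAC CAT GGA GGA AAG AGG — no ATG→stop ORF.
Frame -3: CGT ACG ATG CTC GAA CCT TAG GCC TAC TTC ATG CGA TAT TAA TGC ATC CAG CCC AGT GCA CAA AAT GCG CGA ACC ATG GAG GAA AGA GGA — ATG at 9, stop TAG at 21 → 15 nt; ATG at 33, stop TAA at 42 → 12 nt.
Longest: frame +3, positions 15–53, 39 nt = 13 codons = 12 aa. → 39 nucleotides.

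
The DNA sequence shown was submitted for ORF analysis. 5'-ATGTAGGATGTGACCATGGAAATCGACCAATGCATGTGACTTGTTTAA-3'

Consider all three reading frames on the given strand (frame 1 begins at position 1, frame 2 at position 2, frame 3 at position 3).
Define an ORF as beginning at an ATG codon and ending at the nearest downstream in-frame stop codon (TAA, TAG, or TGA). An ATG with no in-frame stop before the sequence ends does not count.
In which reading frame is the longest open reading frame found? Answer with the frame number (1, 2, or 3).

Frame 1: ATG TAG GAT GTG ACC ATG GAA ATC GAC CAA TGC ATG TGA CTT GTT TAA — ATG at 1, stop TAG at 4 → 6 nt; ATG at 16, stop TGA at 37 → 24 nt; ATG at 34, stop TGA at 37 → 6 nt.
Frame 2: TGT AGG ATG TGA CCA TGG AAA TCG ACC AAT GCA TGT GAC TTG TTT — ATG at 8, stop TGA at 11 → 6 nt.
Frame 3: GTA GGA TGT GAC CAT GGA AAT CGA CCA ATG CAT GTG ACT TGT TTA — no ATG→stop ORF.
Longest ORF is 24 nt in frame 1 (positions 16–39).

1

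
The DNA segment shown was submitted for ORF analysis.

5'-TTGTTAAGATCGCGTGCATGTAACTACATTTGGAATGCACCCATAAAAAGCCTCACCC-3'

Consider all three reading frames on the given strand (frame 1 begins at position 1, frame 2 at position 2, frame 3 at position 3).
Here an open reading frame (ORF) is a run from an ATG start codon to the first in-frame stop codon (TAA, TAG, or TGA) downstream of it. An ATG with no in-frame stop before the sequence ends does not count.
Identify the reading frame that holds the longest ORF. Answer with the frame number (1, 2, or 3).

Frame 1: TTG TTA AGA TCG CGT GCA TGT AAC TAC ATT TGG AAT GCA CCC ATA AAA AGC CTC ACC — no ATG→stop ORF.
Frame 2: TGT TAA GAT CGC GTG CAT GTA ACT ACA TTT GGA ATG CAC CCA TAA AAA GCC TCA CCC — ATG at 35, stop TAA at 44 → 12 nt.
Frame 3: GTT AAG ATC GCG TGC ATG TAA CTA CAT TTG GAA TGC ACC CAT AAA AAG CCT CAC — ATG at 18, stop TAA at 21 → 6 nt.
Longest ORF is 12 nt in frame 2 (positions 35–46).

2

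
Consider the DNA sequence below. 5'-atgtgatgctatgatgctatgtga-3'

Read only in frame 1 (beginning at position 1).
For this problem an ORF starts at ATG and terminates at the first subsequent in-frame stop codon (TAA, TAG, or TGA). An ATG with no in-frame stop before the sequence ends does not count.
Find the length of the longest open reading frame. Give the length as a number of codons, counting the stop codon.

2

Frame 1: ATG TGA TGC TAT GAT GCT ATG TGA — ATG at 1, stop TGA at 4 → 6 nt; ATG at 19, stop TGA at 22 → 6 nt.
Longest: frame 1, positions 1–6, 6 nt = 2 codons = 1 aa. → 2 codons.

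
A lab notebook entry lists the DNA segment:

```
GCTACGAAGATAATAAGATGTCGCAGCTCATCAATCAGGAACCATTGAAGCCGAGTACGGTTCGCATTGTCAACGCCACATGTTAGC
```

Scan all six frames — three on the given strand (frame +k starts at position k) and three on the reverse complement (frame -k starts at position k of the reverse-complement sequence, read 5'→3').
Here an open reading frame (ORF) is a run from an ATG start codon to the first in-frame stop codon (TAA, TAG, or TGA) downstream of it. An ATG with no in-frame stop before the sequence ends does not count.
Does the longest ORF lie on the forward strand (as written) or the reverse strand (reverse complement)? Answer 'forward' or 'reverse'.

Reverse complement (5'→3'): GCTAACATGTGGCGTTGACAATGCGAACCGTACTCGGCTTCAATGGTTCCTGATTGATGAGCTGCGACATCTTATTATCTTCGTAGC
Frame +1: GCT ACG AAG ATA ATA AGA TGT CGC AGC TCA TCA ATC AGG AAC CAT TGA AGC CGA GTA CGG TTC GCA TTG TCA ACG CCA CAT GTT AGC — no ATG→stop ORF.
Frame +2: CTA CGA AGA TAA TAA GAT GTC GCA GCT CAT CAA TCA GGA ACC ATT GAA GCC GAG TAC GGT TCG CAT TGT CAA CGC CAC ATG TTA — no ATG→stop ORF.
Frame +3: TAC GAA GAT AAT AAG ATG TCG CAG CTC ATC AAT CAG GAA CCA TTG AAG CCG AGT ACG GTT CGC ATT GTC AAC GCC ACA TGT TAG — ATG at 18, stop TAG at 84 → 69 nt.
Frame -1: GCT AAC ATG TGG CGT TGA CAA TGC GAA CCG TAC TCG GCT TCA ATG GTT CCT GAT TGA TGA GCT GCG ACA TCT TAT TAT CTT CGT AGC — ATG at 7, stop TGA at 16 → 12 nt; ATG at 43, stop TGA at 55 → 15 nt.
Frame -2: CTA ACA TGT GGC GTT GAC AAT GCG AAC CGT ACT CGG CTT CAA TGG TTC CTG ATT GAT GAG CTG CGA CAT CTT ATT ATC TTC GTA — no ATG→stop ORF.
Frame -3: TAA CAT GTG GCG TTG ACA ATG CGA ACC GTA CTC GGC TTC AAT GGT TCC TGA TTG ATG AGC TGC GAC ATC TTA TTA TCT TCG TAG — ATG at 21, stop TGA at 51 → 33 nt; ATG at 57, stop TAG at 84 → 30 nt.
Forward-strand max 69 nt; reverse-strand max 33 nt. The forward strand has the longer ORF.

forward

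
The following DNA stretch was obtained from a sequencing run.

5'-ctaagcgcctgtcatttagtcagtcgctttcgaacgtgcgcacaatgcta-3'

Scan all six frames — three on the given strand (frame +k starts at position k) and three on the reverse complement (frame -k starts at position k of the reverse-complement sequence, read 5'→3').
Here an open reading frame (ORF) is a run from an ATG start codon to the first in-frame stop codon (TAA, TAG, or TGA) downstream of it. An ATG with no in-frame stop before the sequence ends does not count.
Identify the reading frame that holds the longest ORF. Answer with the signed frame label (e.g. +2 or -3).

-3

Reverse complement (5'→3'): TAGCATTGTGCGCACGTTCGAAAGCGACTGACTAAATGACAGGCGCTTAG
Frame +1: CTA AGC GCC TGT CAT TTA GTC AGT CGC TTT CGA ACG TGC GCA CAA TGC — no ATG→stop ORF.
Frame +2: TAA GCG CCT GTC ATT TAG TCA GTC GCT TTC GAA CGT GCG CAC AAT GCT — no ATG→stop ORF.
Frame +3: AAG CGC CTG TCA TTT AGT CAG TCG CTT TCG AAC GTG CGC ACA ATG CTA — no ATG→stop ORF.
Frame -1: TAG CAT TGT GCG CAC GTT CGA AAG CGA CTG ACT AAA TGA CAG GCG CTT — no ATG→stop ORF.
Frame -2: AGC ATT GTG CGC ACG TTC GAA AGC GAC TGA CTA AAT GAC AGG CGC TTA — no ATG→stop ORF.
Frame -3: GCA TTG TGC GCA CGT TCG AAA GCG ACT GAC TAA ATG ACA GGC GCT TAG — ATG at 36, stop TAG at 48 → 15 nt.
Longest ORF is 15 nt in frame -3 (positions 36–50).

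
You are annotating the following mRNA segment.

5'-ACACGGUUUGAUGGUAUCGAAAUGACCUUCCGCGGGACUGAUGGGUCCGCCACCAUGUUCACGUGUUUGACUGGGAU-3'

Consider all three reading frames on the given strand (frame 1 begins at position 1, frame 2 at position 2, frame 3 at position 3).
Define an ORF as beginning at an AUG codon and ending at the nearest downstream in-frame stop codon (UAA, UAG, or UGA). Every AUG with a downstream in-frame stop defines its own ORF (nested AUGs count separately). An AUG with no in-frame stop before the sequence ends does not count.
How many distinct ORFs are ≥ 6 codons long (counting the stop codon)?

Frame 1: ACA CGG UUU GAU GGU AUC GAA AUG ACC UUC CGC GGG ACU GAU GGG UCC GCC ACC AUG UUC ACG UGU UUG ACU GGG — no AUG→stop ORF.
Frame 2: CAC GGU UUG AUG GUA UCG AAA UGA CCU UCC GCG GGA CUG AUG GGU CCG CCA CCA UGU UCA CGU GUU UGA CUG GGA — AUG at 11, stop UGA at 23 → 15 nt; AUG at 41, stop UGA at 68 → 30 nt.
Frame 3: ACG GUU UGA UGG UAU CGA AAU GAC CUU CCG CGG GAC UGA UGG GUC CGC CAC CAU GUU CAC GUG UUU GAC UGG GAU — no AUG→stop ORF.
ORFs ≥ 6 codons: frame 2 41–70 (10 codons). Count = 1.

1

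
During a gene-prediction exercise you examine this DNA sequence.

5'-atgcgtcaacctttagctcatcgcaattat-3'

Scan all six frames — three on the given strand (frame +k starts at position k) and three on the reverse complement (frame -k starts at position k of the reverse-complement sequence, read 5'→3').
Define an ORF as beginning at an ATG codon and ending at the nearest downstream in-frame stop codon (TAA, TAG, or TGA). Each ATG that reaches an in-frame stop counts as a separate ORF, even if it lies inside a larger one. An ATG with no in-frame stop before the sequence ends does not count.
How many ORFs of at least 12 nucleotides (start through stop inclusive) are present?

0

Reverse complement (5'→3'): ATAATTGCGATGAGCTAAAGGTTGACGCAT
Frame +1: ATG CGT CAA CCT TTA GCT CAT CGC AAT TAT — no ATG→stop ORF.
Frame +2: TGC GTC AAC CTT TAG CTC ATC GCA ATT — no ATG→stop ORF.
Frame +3: GCG TCA ACC TTT AGC TCA TCG CAA TTA — no ATG→stop ORF.
Frame -1: ATA ATT GCG ATG AGC TAA AGG TTG ACG CAT — ATG at 10, stop TAA at 16 → 9 nt.
Frame -2: TAA TTG CGA TGA GCT AAA GGT TGA CGC — no ATG→stop ORF.
Frame -3: AAT TGC GAT GAG CTA AAG GTT GAC GCA — no ATG→stop ORF.
No ORF reaches 12 nucleotides. Count = 0.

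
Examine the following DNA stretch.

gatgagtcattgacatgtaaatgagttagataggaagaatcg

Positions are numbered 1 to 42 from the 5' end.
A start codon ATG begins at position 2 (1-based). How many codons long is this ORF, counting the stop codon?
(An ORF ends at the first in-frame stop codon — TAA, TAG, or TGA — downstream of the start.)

4

Codons from position 2: ATG (2–4), AGT (5–7), CAT (8–10), TGA (11–13).
TGA is the first in-frame stop; that's 4 codons including the stop.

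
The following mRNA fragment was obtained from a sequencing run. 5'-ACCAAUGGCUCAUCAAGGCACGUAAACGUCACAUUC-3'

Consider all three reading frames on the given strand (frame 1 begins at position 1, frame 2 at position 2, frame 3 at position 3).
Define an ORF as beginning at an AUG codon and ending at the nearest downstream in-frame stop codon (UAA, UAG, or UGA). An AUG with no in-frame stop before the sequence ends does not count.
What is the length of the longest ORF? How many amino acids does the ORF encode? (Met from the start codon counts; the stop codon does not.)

Frame 1: ACC AAU GGC UCA UCA AGG CAC GUA AAC GUC ACA UUC — no AUG→stop ORF.
Frame 2: CCA AUG GCU CAU CAA GGC ACG UAA ACG UCA CAU — AUG at 5, stop UAA at 23 → 21 nt.
Frame 3: CAA UGG CUC AUC AAG GCA CGU AAA CGU CAC AUU — no AUG→stop ORF.
Longest: frame 2, positions 5–25, 21 nt = 7 codons = 6 aa. → 6 amino acids.

6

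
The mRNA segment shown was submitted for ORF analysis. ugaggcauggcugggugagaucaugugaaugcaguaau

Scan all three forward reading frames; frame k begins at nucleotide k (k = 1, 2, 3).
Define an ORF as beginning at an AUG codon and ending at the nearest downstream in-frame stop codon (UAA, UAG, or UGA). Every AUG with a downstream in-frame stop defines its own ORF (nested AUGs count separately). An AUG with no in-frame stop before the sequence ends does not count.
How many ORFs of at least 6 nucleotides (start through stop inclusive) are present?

Frame 1: UGA GGC AUG GCU GGG UGA GAU CAU GUG AAU GCA GUA — AUG at 7, stop UGA at 16 → 12 nt.
Frame 2: GAG GCA UGG CUG GGU GAG AUC AUG UGA AUG CAG UAA — AUG at 23, stop UGA at 26 → 6 nt; AUG at 29, stop UAA at 35 → 9 nt.
Frame 3: AGG CAU GGC UGG GUG AGA UCA UGU GAA UGC AGU AAU — no AUG→stop ORF.
ORFs ≥ 6 nucleotides: frame 1 7–18 (12 nucleotides), frame 2 23–28 (6 nucleotides), frame 2 29–37 (9 nucleotides). Count = 3.

3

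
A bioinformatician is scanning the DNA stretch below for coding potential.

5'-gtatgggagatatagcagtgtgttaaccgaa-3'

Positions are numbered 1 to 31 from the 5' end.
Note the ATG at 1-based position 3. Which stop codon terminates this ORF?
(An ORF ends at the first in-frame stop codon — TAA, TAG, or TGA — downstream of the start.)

Codons from position 3: ATG (3–5), GGA (6–8), GAT (9–11), ATA (12–14), GCA (15–17), GTG (18–20), TGT (21–23), TAA (24–26).
The first in-frame stop codon is TAA.

TAA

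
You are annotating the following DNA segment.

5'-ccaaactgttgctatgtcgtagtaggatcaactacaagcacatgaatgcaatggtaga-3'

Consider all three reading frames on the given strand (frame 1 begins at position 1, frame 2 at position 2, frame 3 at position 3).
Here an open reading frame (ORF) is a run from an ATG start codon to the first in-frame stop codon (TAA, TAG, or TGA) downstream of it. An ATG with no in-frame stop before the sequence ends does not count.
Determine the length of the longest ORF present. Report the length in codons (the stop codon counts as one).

4

Frame 1: CCA AAC TGT TGC TAT GTC GTA GTA GGA TCA ACT ACA AGC ACA TGA ATG CAA TGG TAG — ATG at 46, stop TAG at 55 → 12 nt.
Frame 2: CAA ACT GTT GCT ATG TCG TAG TAG GAT CAA CTA CAA GCA CAT GAA TGC AAT GGT AGA — ATG at 14, stop TAG at 20 → 9 nt.
Frame 3: AAA CTG TTG CTA TGT CGT AGT AGG ATC AAC TAC AAG CAC ATG AAT GCA ATG GTA — no ATG→stop ORF.
Longest: frame 1, positions 46–57, 12 nt = 4 codons = 3 aa. → 4 codons.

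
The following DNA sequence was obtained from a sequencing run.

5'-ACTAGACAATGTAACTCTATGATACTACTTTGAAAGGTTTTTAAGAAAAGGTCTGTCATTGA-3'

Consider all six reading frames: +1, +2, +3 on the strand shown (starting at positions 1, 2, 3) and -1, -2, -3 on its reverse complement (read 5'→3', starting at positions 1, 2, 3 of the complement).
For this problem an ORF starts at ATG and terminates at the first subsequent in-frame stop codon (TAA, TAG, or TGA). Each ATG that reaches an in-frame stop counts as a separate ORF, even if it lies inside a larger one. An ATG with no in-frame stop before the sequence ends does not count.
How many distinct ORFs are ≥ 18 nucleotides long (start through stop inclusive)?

Reverse complement (5'→3'): TCAATGACAGACCTTTTCTTAAAAACCTTTCAAAGTAGTATCATAGAGTTACATTGTCTAGT
Frame +1: ACT AGA CAA TGT AAC TCT ATG ATA CTA CTT TGA AAG GTT TTT AAG AAA AGG TCT GTC ATT — ATG at 19, stop TGA at 31 → 15 nt.
Frame +2: CTA GAC AAT GTA ACT CTA TGA TAC TAC TTT GAA AGG TTT TTA AGA AAA GGT CTG TCA TTG — no ATG→stop ORF.
Frame +3: TAG ACA ATG TAA CTC TAT GAT ACT ACT TTG AAA GGT TTT TAA GAA AAG GTC TGT CAT TGA — ATG at 9, stop TAA at 12 → 6 nt.
Frame -1: TCA ATG ACA GAC CTT TTC TTA AAA ACC TTT CAA AGT AGT ATC ATA GAG TTA CAT TGT CTA — no ATG→stop ORF.
Frame -2: CAA TGA CAG ACC TTT TCT TAA AAA CCT TTC AAA GTA GTA TCA TAG AGT TAC ATT GTC TAG — no ATG→stop ORF.
Frame -3: AAT GAC AGA CCT TTT CTT AAA AAC CTT TCA AAG TAG TAT CAT AGA GTT ACA TTG TCT AGT — no ATG→stop ORF.
No ORF reaches 18 nucleotides. Count = 0.

0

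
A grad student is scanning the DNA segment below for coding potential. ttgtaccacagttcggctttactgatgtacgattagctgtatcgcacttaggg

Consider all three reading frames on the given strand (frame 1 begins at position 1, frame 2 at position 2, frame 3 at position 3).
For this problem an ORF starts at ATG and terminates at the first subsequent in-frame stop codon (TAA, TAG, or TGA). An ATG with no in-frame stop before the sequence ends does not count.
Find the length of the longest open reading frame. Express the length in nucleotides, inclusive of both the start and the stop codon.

Frame 1: TTG TAC CAC AGT TCG GCT TTA CTG ATG TAC GAT TAG CTG TAT CGC ACT TAG — ATG at 25, stop TAG at 34 → 12 nt.
Frame 2: TGT ACC ACA GTT CGG CTT TAC TGA TGT ACG ATT AGC TGT ATC GCA CTT AGG — no ATG→stop ORF.
Frame 3: GTA CCA CAG TTC GGC TTT ACT GAT GTA CGA TTA GCT GTA TCG CAC TTA GGG — no ATG→stop ORF.
Longest: frame 1, positions 25–36, 12 nt = 4 codons = 3 aa. → 12 nucleotides.

12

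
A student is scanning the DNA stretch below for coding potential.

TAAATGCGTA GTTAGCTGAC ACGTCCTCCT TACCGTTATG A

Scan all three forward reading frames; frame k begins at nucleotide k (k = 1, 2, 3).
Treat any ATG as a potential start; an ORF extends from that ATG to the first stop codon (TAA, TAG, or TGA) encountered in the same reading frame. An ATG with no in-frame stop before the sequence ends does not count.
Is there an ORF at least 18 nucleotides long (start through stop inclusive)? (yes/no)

Frame 1: TAA ATG CGT AGT TAG CTG ACA CGT CCT CCT TAC CGT TAT — ATG at 4, stop TAG at 13 → 12 nt.
Frame 2: AAA TGC GTA GTT AGC TGA CAC GTC CTC CTT ACC GTT ATG — no ATG→stop ORF.
Frame 3: AAT GCG TAG TTA GCT GAC ACG TCC TCC TTA CCG TTA TGA — no ATG→stop ORF.
Largest ORF found is 12 nucleotides < 18, so no.

no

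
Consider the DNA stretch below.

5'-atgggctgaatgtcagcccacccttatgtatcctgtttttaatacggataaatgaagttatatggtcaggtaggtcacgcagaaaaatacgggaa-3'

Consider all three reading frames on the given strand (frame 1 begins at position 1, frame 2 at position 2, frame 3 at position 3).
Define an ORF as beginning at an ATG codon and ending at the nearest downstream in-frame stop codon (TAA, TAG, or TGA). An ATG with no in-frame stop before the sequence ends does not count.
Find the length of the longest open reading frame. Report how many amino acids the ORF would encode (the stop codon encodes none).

10

Frame 1: ATG GGC TGA ATG TCA GCC CAC CCT TAT GTA TCC TGT TTT TAA TAC GGA TAA ATG AAG TTA TAT GGT CAG GTA GGT CAC GCA GAA AAA TAC GGG — ATG at 1, stop TGA at 7 → 9 nt; ATG at 10, stop TAA at 40 → 33 nt.
Frame 2: TGG GCT GAA TGT CAG CCC ACC CTT ATG TAT CCT GTT TTT AAT ACG GAT AAA TGA AGT TAT ATG GTC AGG TAG GTC ACG CAG AAA AAT ACG GGA — ATG at 26, stop TGA at 53 → 30 nt; ATG at 62, stop TAG at 71 → 12 nt.
Frame 3: GGG CTG AAT GTC AGC CCA CCC TTA TGT ATC CTG TTT TTA ATA CGG ATA AAT GAA GTT ATA TGG TCA GGT AGG TCA CGC AGA AAA ATA CGG GAA — no ATG→stop ORF.
Longest: frame 1, positions 10–42, 33 nt = 11 codons = 10 aa. → 10 amino acids.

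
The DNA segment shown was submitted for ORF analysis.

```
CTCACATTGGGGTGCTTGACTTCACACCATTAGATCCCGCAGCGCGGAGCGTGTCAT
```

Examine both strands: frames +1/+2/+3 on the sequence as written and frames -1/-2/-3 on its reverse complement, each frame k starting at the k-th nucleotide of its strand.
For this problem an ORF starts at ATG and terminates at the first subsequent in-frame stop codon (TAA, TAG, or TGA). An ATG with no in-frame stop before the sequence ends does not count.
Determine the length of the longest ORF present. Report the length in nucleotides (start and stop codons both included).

Reverse complement (5'→3'): ATGACACGCTCCGCGCTGCGGGATCTAATGGTGTGAAGTCAAGCACCCCAATGTGAG
Frame +1: CTC ACA TTG GGG TGC TTG ACT TCA CAC CAT TAG ATC CCG CAG CGC GGA GCG TGT CAT — no ATG→stop ORF.
Frame +2: TCA CAT TGG GGT GCT TGA CTT CAC ACC ATT AGA TCC CGC AGC GCG GAG CGT GTC — no ATG→stop ORF.
Frame +3: CAC ATT GGG GTG CTT GAC TTC ACA CCA TTA GAT CCC GCA GCG CGG AGC GTG TCA — no ATG→stop ORF.
Frame -1: ATG ACA CGC TCC GCG CTG CGG GAT CTA ATG GTG TGA AGT CAA GCA CCC CAA TGT GAG — ATG at 1, stop TGA at 34 → 36 nt; ATG at 28, stop TGA at 34 → 9 nt.
Frame -2: TGA CAC GCT CCG CGC TGC GGG ATC TAA TGG TGT GAA GTC AAG CAC CCC AAT GTG — no ATG→stop ORF.
Frame -3: GAC ACG CTC CGC GCT GCG GGA TCT AAT GGT GTG AAG TCA AGC ACC CCA ATG TGA — ATG at 51, stop TGA at 54 → 6 nt.
Longest: frame -1, positions 1–36, 36 nt = 12 codons = 11 aa. → 36 nucleotides.

36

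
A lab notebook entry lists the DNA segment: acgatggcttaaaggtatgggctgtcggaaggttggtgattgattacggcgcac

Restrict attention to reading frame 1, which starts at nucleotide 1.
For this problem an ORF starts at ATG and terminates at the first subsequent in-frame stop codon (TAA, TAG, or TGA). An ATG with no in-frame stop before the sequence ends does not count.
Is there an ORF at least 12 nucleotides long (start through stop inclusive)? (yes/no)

Frame 1: ACG ATG GCT TAA AGG TAT GGG CTG TCG GAA GGT TGG TGA TTG ATT ACG GCG CAC — ATG at 4, stop TAA at 10 → 9 nt.
Largest ORF found is 9 nucleotides < 12, so no.

no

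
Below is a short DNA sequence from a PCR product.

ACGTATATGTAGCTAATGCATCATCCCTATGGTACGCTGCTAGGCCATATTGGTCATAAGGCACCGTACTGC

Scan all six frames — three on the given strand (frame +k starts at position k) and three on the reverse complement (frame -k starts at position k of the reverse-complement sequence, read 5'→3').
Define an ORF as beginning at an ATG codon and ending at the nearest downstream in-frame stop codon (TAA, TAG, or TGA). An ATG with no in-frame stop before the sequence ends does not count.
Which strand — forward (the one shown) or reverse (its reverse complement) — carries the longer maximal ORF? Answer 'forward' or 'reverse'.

Reverse complement (5'→3'): GCAGTACGGTGCCTTATGACCAATATGGCCTAGCAGCGTACCATAGGGATGATGCATTAGCTACATATACGT
Frame +1: ACG TAT ATG TAG CTA ATG CAT CAT CCC TAT GGT ACG CTG CTA GGC CAT ATT GGT CAT AAG GCA CCG TAC TGC — ATG at 7, stop TAG at 10 → 6 nt.
Frame +2: CGT ATA TGT AGC TAA TGC ATC ATC CCT ATG GTA CGC TGC TAG GCC ATA TTG GTC ATA AGG CAC CGT ACT — ATG at 29, stop TAG at 41 → 15 nt.
Frame +3: GTA TAT GTA GCT AAT GCA TCA TCC CTA TGG TAC GCT GCT AGG CCA TAT TGG TCA TAA GGC ACC GTA CTG — no ATG→stop ORF.
Frame -1: GCA GTA CGG TGC CTT ATG ACC AAT ATG GCC TAG CAG CGT ACC ATA GGG ATG ATG CAT TAG CTA CAT ATA CGT — ATG at 16, stop TAG at 31 → 18 nt; ATG at 25, stop TAG at 31 → 9 nt; ATG at 49, stop TAG at 58 → 12 nt; ATG at 52, stop TAG at 58 → 9 nt.
Frame -2: CAG TAC GGT GCC TTA TGA CCA ATA TGG CCT AGC AGC GTA CCA TAG GGA TGA TGC ATT AGC TAC ATA TAC — no ATG→stop ORF.
Frame -3: AGT ACG GTG CCT TAT GAC CAA TAT GGC CTA GCA GCG TAC CAT AGG GAT GAT GCA TTA GCT ACA TAT ACG — no ATG→stop ORF.
Forward-strand max 15 nt; reverse-strand max 18 nt. The reverse strand has the longer ORF.

reverse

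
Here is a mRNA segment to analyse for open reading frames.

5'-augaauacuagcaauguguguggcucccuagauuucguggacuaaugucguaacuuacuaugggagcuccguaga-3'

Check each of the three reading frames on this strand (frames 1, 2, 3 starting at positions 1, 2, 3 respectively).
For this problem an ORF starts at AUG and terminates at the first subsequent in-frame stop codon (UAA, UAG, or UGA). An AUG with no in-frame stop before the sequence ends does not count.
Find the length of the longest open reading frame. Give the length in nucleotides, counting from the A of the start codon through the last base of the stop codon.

Frame 1: AUG AAU ACU AGC AAU GUG UGU GGC UCC CUA GAU UUC GUG GAC UAA UGU CGU AAC UUA CUA UGG GAG CUC CGU AGA — AUG at 1, stop UAA at 43 → 45 nt.
Frame 2: UGA AUA CUA GCA AUG UGU GUG GCU CCC UAG AUU UCG UGG ACU AAU GUC GUA ACU UAC UAU GGG AGC UCC GUA — AUG at 14, stop UAG at 29 → 18 nt.
Frame 3: GAA UAC UAG CAA UGU GUG UGG CUC CCU AGA UUU CGU GGA CUA AUG UCG UAA CUU ACU AUG GGA GCU CCG UAG — AUG at 45, stop UAA at 51 → 9 nt; AUG at 60, stop UAG at 72 → 15 nt.
Longest: frame 1, positions 1–45, 45 nt = 15 codons = 14 aa. → 45 nucleotides.

45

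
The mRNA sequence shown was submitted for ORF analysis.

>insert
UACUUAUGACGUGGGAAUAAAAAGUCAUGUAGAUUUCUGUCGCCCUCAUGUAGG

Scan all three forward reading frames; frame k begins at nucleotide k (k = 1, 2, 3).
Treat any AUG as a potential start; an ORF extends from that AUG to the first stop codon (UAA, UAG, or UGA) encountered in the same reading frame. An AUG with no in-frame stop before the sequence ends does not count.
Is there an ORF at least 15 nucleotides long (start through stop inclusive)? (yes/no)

Frame 1: UAC UUA UGA CGU GGG AAU AAA AAG UCA UGU AGA UUU CUG UCG CCC UCA UGU AGG — no AUG→stop ORF.
Frame 2: ACU UAU GAC GUG GGA AUA AAA AGU CAU GUA GAU UUC UGU CGC CCU CAU GUA — no AUG→stop ORF.
Frame 3: CUU AUG ACG UGG GAA UAA AAA GUC AUG UAG AUU UCU GUC GCC CUC AUG UAG — AUG at 6, stop UAA at 18 → 15 nt; AUG at 27, stop UAG at 30 → 6 nt; AUG at 48, stop UAG at 51 → 6 nt.
Frame 3 has an ORF of 15 nucleotides (positions 6–20) ≥ 15, so yes.

yes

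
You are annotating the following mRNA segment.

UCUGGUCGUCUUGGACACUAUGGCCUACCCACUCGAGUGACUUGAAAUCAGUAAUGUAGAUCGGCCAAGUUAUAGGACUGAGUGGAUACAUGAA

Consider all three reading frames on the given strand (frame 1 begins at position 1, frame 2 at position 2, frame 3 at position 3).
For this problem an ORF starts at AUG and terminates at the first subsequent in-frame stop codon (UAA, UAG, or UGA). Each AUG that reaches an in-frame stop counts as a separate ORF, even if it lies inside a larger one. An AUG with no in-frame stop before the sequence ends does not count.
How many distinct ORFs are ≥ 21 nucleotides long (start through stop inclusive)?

Frame 1: UCU GGU CGU CUU GGA CAC UAU GGC CUA CCC ACU CGA GUG ACU UGA AAU CAG UAA UGU AGA UCG GCC AAG UUA UAG GAC UGA GUG GAU ACA UGA — no AUG→stop ORF.
Frame 2: CUG GUC GUC UUG GAC ACU AUG GCC UAC CCA CUC GAG UGA CUU GAA AUC AGU AAU GUA GAU CGG CCA AGU UAU AGG ACU GAG UGG AUA CAU GAA — AUG at 20, stop UGA at 38 → 21 nt.
Frame 3: UGG UCG UCU UGG ACA CUA UGG CCU ACC CAC UCG AGU GAC UUG AAA UCA GUA AUG UAG AUC GGC CAA GUU AUA GGA CUG AGU GGA UAC AUG — AUG at 54, stop UAG at 57 → 6 nt.
ORFs ≥ 21 nucleotides: frame 2 20–40 (21 nucleotides). Count = 1.

1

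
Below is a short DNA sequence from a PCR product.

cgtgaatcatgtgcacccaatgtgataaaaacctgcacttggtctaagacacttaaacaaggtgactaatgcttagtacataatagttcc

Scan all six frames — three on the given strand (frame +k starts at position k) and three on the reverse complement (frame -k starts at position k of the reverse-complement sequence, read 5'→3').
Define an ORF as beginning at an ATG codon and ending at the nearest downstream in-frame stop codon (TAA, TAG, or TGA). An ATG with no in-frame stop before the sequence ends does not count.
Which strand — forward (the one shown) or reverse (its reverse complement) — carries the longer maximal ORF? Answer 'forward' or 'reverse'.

Reverse complement (5'→3'): GGAACTATTATGTACTAAGCATTAGTCACCTTGTTTAAGTGTCTTAGACCAAGTGCAGGTTTTTATCACATTGGGTGCACATGATTCACG
Frame +1: CGT GAA TCA TGT GCA CCC AAT GTG ATA AAA ACC TGC ACT TGG TCT AAG ACA CTT AAA CAA GGT GAC TAA TGC TTA GTA CAT AAT AGT TCC — no ATG→stop ORF.
Frame +2: GTG AAT CAT GTG CAC CCA ATG TGA TAA AAA CCT GCA CTT GGT CTA AGA CAC TTA AAC AAG GTG ACT AAT GCT TAG TAC ATA ATA GTT — ATG at 20, stop TGA at 23 → 6 nt.
Frame +3: TGA ATC ATG TGC ACC CAA TGT GAT AAA AAC CTG CAC TTG GTC TAA GAC ACT TAA ACA AGG TGA CTA ATG CTT AGT ACA TAA TAG TTC — ATG at 9, stop TAA at 45 → 39 nt; ATG at 69, stop TAA at 81 → 15 nt.
Frame -1: GGA ACT ATT ATG TAC TAA GCA TTA GTC ACC TTG TTT AAG TGT CTT AGA CCA AGT GCA GGT TTT TAT CAC ATT GGG TGC ACA TGA TTC ACG — ATG at 10, stop TAA at 16 → 9 nt.
Frame -2: GAA CTA TTA TGT ACT AAG CAT TAG TCA CCT TGT TTA AGT GTC TTA GAC CAA GTG CAG GTT TTT ATC ACA TTG GGT GCA CAT GAT TCA — no ATG→stop ORF.
Frame -3: AAC TAT TAT GTA CTA AGC ATT AGT CAC CTT GTT TAA GTG TCT TAG ACC AAG TGC AGG TTT TTA TCA CAT TGG GTG CAC ATG ATT CAC — no ATG→stop ORF.
Forward-strand max 39 nt; reverse-strand max 9 nt. The forward strand has the longer ORF.

forward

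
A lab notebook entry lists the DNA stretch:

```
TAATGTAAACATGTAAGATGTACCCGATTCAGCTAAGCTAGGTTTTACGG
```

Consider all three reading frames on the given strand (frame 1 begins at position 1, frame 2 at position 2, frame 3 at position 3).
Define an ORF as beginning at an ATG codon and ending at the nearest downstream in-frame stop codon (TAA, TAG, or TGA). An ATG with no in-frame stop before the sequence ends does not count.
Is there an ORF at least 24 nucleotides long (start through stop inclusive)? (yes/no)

Frame 1: TAA TGT AAA CAT GTA AGA TGT ACC CGA TTC AGC TAA GCT AGG TTT TAC — no ATG→stop ORF.
Frame 2: AAT GTA AAC ATG TAA GAT GTA CCC GAT TCA GCT AAG CTA GGT TTT ACG — ATG at 11, stop TAA at 14 → 6 nt.
Frame 3: ATG TAA ACA TGT AAG ATG TAC CCG ATT CAG CTA AGC TAG GTT TTA CGG — ATG at 3, stop TAA at 6 → 6 nt; ATG at 18, stop TAG at 39 → 24 nt.
Frame 3 has an ORF of 24 nucleotides (positions 18–41) ≥ 24, so yes.

yes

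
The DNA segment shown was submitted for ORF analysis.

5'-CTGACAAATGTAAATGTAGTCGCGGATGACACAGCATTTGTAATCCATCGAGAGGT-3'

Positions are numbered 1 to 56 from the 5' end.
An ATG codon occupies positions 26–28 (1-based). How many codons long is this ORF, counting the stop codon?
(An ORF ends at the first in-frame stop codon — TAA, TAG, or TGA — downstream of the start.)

Codons from position 26: ATG (26–28), ACA (29–31), CAG (32–34), CAT (35–37), TTG (38–40), TAA (41–43).
TAA is the first in-frame stop; that's 6 codons including the stop.

6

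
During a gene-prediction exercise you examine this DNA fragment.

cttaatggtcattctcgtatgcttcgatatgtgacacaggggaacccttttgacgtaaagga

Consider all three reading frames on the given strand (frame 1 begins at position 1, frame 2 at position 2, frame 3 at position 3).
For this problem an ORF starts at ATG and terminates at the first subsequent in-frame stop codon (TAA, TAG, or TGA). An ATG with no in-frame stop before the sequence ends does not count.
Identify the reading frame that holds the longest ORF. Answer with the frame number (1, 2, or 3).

Frame 1: CTT AAT GGT CAT TCT CGT ATG CTT CGA TAT GTG ACA CAG GGG AAC CCT TTT GAC GTA AAG — no ATG→stop ORF.
Frame 2: TTA ATG GTC ATT CTC GTA TGC TTC GAT ATG TGA CAC AGG GGA ACC CTT TTG ACG TAA AGG — ATG at 5, stop TGA at 32 → 30 nt; ATG at 29, stop TGA at 32 → 6 nt.
Frame 3: TAA TGG TCA TTC TCG TAT GCT TCG ATA TGT GAC ACA GGG GAA CCC TTT TGA CGT AAA GGA — no ATG→stop ORF.
Longest ORF is 30 nt in frame 2 (positions 5–34).

2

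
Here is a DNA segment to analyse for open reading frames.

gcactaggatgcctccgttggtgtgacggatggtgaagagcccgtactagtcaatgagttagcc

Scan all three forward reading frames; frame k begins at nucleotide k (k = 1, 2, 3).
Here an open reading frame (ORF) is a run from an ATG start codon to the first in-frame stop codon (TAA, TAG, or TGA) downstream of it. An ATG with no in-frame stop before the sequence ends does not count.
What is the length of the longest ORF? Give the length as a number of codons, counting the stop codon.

7

Frame 1: GCA CTA GGA TGC CTC CGT TGG TGT GAC GGA TGG TGA AGA GCC CGT ACT AGT CAA TGA GTT AGC — no ATG→stop ORF.
Frame 2: CAC TAG GAT GCC TCC GTT GGT GTG ACG GAT GGT GAA GAG CCC GTA CTA GTC AAT GAG TTA GCC — no ATG→stop ORF.
Frame 3: ACT AGG ATG CCT CCG TTG GTG TGA CGG ATG GTG AAG AGC CCG TAC TAG TCA ATG AGT TAG — ATG at 9, stop TGA at 24 → 18 nt; ATG at 30, stop TAG at 48 → 21 nt; ATG at 54, stop TAG at 60 → 9 nt.
Longest: frame 3, positions 30–50, 21 nt = 7 codons = 6 aa. → 7 codons.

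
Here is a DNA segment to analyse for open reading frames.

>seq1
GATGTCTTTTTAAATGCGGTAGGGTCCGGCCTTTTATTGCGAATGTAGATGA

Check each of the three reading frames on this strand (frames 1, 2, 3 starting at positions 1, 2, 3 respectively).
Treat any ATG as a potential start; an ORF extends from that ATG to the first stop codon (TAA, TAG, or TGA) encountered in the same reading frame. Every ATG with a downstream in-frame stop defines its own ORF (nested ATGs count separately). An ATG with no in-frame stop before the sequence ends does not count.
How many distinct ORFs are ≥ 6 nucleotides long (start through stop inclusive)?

Frame 1: GAT GTC TTT TTA AAT GCG GTA GGG TCC GGC CTT TTA TTG CGA ATG TAG ATG — ATG at 43, stop TAG at 46 → 6 nt.
Frame 2: ATG TCT TTT TAA ATG CGG TAG GGT CCG GCC TTT TAT TGC GAA TGT AGA TGA — ATG at 2, stop TAA at 11 → 12 nt; ATG at 14, stop TAG at 20 → 9 nt.
Frame 3: TGT CTT TTT AAA TGC GGT AGG GTC CGG CCT TTT ATT GCG AAT GTA GAT — no ATG→stop ORF.
ORFs ≥ 6 nucleotides: frame 1 43–48 (6 nucleotides), frame 2 2–13 (12 nucleotides), frame 2 14–22 (9 nucleotides). Count = 3.

3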